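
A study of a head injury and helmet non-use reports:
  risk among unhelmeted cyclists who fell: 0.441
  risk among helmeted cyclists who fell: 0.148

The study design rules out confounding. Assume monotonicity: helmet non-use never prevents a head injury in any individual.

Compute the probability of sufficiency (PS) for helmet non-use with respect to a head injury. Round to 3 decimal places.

PS ≈ 0.344

Let p₁ = 0.441, p₀ = 0.148.
Under exogeneity and monotonicity, PS = (p₁ − p₀) / (1 − p₀).
PS = (0.441 − 0.148) / (1 − 0.148) = 0.293 / 0.852 ≈ 0.3439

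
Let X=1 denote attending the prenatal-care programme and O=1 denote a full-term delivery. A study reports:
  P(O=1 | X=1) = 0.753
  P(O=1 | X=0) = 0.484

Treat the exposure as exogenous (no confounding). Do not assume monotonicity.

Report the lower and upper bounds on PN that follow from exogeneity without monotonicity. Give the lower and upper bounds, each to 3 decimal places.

Let p₁ = 0.753, p₀ = 0.484.
Under exogeneity alone the bounds on PN are max{0,(p₁−p₀)/p₁} ≤ PN ≤ min{1,(1−p₀)/p₁}.
  lower = (p₁ − p₀)/p₁ = 0.269 / 0.753 ≈ 0.3572
  upper = min{1, (1 − p₀)/p₁} = 0.516 / 0.753 ≈ 0.6853

0.357 ≤ PN ≤ 0.685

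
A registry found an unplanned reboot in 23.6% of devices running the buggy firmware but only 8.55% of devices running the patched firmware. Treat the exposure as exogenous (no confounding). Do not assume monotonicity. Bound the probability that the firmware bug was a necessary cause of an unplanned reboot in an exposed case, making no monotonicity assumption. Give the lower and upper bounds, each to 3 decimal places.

0.638 ≤ PN ≤ 1.000

p₁ = 0.236, p₀ = 0.0855.
Under exogeneity alone the bounds on PN are max{0,(p₁−p₀)/p₁} ≤ PN ≤ min{1,(1−p₀)/p₁}.
  lower = (p₁ − p₀)/p₁ = 0.1505 / 0.236 ≈ 0.6377
  upper = min{1, (1 − p₀)/p₁} = 0.9145 / 0.236 ≈ 3.8750 → capped at 1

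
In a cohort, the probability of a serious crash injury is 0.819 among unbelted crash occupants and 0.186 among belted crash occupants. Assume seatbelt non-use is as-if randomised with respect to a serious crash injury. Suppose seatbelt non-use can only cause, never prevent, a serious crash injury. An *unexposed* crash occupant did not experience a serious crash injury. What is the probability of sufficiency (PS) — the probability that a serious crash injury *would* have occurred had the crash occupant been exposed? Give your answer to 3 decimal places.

PS ≈ 0.778

Let p₁ = 0.819, p₀ = 0.186.
Under exogeneity and monotonicity, PS = (p₁ − p₀) / (1 − p₀).
PS = (0.819 − 0.186) / (1 − 0.186) = 0.633 / 0.814 ≈ 0.7776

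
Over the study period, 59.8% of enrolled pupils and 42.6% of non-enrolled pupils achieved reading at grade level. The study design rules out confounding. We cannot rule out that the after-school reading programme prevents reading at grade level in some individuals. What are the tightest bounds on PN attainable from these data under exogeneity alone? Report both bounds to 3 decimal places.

0.288 ≤ PN ≤ 0.960

p₁ = 0.598, p₀ = 0.426.
Under exogeneity alone the bounds on PN are max{0,(p₁−p₀)/p₁} ≤ PN ≤ min{1,(1−p₀)/p₁}.
  lower = (p₁ − p₀)/p₁ = 0.172 / 0.598 ≈ 0.2876
  upper = min{1, (1 − p₀)/p₁} = 0.574 / 0.598 ≈ 0.9599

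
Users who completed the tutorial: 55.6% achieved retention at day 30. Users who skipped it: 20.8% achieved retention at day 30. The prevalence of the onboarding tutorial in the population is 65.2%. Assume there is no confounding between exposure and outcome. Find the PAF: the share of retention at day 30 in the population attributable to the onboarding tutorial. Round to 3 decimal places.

PAF ≈ 0.522

p₁ = 0.556, p₀ = 0.208.
Overall risk P(Y=1) = π·p₁ + (1−π)·p₀ = 0.652×0.556 + 0.348×0.208 = 0.4349.
Under exogeneity, PAF = [P(Y=1) − p₀] / P(Y=1).
PAF = (0.4349 − 0.208) / 0.4349 ≈ 0.5217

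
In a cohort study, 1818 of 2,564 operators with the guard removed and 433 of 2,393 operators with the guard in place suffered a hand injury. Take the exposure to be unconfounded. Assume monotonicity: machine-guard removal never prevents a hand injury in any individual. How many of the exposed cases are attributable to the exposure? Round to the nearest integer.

about 1354 cases

p₁ = P(outcome | exposed) = 1818/2564 = 0.70905
p₀ = P(outcome | unexposed) = 433/2393 = 0.18094
PN = (p₁ − p₀)/p₁ = (0.70905 − 0.18094) / 0.70905 ≈ 0.74481.
Attributable cases ≈ PN × (exposed cases) = 0.74481 × 1818 ≈ 1354.06.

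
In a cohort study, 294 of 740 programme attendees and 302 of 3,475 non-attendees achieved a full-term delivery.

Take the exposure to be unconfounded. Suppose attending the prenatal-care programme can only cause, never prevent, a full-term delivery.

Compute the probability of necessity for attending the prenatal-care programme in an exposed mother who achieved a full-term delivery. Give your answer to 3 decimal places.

p₁ = P(outcome | exposed) = 294/740 = 0.3973
p₀ = P(outcome | unexposed) = 302/3475 = 0.086906
Under exogeneity and monotonicity, PN = (p₁ − p₀) / p₁.
PN = (0.3973 − 0.086906) / 0.3973 = 0.31039 / 0.3973 ≈ 0.7813

PN ≈ 0.781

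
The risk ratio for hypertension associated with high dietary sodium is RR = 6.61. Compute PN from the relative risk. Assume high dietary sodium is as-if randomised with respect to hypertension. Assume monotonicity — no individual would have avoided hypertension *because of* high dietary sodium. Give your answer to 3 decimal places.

Under exogeneity and monotonicity, PN = (RR − 1) / RR = 1 − 1/RR.
PN = (6.61 − 1) / 6.61 = 5.61 / 6.61 ≈ 0.8487

PN ≈ 0.849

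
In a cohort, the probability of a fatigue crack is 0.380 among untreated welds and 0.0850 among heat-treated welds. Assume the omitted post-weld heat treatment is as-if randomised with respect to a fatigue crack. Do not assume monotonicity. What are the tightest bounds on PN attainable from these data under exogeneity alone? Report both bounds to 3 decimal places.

Let p₁ = 0.38, p₀ = 0.085.
Under exogeneity alone the bounds on PN are max{0,(p₁−p₀)/p₁} ≤ PN ≤ min{1,(1−p₀)/p₁}.
  lower = (p₁ − p₀)/p₁ = 0.295 / 0.38 ≈ 0.7763
  upper = min{1, (1 − p₀)/p₁} = 0.915 / 0.38 ≈ 2.4079 → capped at 1

0.776 ≤ PN ≤ 1.000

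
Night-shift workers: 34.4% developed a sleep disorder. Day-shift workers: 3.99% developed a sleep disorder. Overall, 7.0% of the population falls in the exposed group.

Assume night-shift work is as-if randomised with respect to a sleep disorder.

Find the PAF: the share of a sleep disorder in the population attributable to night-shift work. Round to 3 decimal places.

PAF ≈ 0.348

p₁ = 0.344, p₀ = 0.0399.
Overall risk P(Y=1) = π·p₁ + (1−π)·p₀ = 0.07×0.344 + 0.93×0.0399 = 0.061187.
Under exogeneity, PAF = [P(Y=1) − p₀] / P(Y=1).
PAF = (0.061187 − 0.0399) / 0.061187 ≈ 0.3479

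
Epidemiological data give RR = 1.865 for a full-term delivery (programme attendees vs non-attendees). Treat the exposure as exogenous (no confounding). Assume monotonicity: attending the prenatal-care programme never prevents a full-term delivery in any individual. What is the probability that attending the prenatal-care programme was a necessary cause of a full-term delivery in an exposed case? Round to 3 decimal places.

PN ≈ 0.464

Under exogeneity and monotonicity, PN = (RR − 1) / RR = 1 − 1/RR.
PN = (1.865 − 1) / 1.865 = 0.865 / 1.865 ≈ 0.4638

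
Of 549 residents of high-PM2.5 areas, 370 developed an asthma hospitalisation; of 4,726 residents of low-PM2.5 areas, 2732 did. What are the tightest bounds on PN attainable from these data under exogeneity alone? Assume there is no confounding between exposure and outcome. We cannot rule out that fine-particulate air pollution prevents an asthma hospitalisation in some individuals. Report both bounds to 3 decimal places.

p₁ = P(outcome | exposed) = 370/549 = 0.67395
p₀ = P(outcome | unexposed) = 2732/4726 = 0.57808
Under exogeneity alone the bounds on PN are max{0,(p₁−p₀)/p₁} ≤ PN ≤ min{1,(1−p₀)/p₁}.
  lower = (p₁ − p₀)/p₁ = 0.095874 / 0.67395 ≈ 0.1423
  upper = min{1, (1 − p₀)/p₁} = 0.42192 / 0.67395 ≈ 0.6260

0.142 ≤ PN ≤ 0.626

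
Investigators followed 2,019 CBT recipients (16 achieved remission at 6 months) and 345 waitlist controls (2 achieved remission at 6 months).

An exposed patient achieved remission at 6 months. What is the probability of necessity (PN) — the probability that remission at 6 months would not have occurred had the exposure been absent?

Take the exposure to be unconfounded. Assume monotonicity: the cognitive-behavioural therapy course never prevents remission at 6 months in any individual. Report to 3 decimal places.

p₁ = P(outcome | exposed) = 16/2019 = 0.0079247
p₀ = P(outcome | unexposed) = 2/345 = 0.0057971
Under exogeneity and monotonicity, PN = (p₁ − p₀) / p₁.
PN = (0.0079247 − 0.0057971) / 0.0079247 = 0.0021276 / 0.0079247 ≈ 0.2685

PN ≈ 0.268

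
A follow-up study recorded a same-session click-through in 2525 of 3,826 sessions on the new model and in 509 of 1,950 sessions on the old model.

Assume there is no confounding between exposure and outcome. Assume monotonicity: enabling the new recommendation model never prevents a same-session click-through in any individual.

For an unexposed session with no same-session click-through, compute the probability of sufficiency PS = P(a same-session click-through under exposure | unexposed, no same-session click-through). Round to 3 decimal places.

p₁ = P(outcome | exposed) = 2525/3826 = 0.65996
p₀ = P(outcome | unexposed) = 509/1950 = 0.26103
Under exogeneity and monotonicity, PS = (p₁ − p₀) / (1 − p₀).
PS = (0.65996 − 0.26103) / (1 − 0.26103) = 0.39893 / 0.73897 ≈ 0.5398

PS ≈ 0.540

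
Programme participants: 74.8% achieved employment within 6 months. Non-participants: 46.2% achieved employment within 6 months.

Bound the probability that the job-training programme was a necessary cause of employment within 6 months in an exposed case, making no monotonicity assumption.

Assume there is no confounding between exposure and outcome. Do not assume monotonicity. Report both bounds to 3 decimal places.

p₁ = 0.748, p₀ = 0.462.
Under exogeneity alone the bounds on PN are max{0,(p₁−p₀)/p₁} ≤ PN ≤ min{1,(1−p₀)/p₁}.
  lower = (p₁ − p₀)/p₁ = 0.286 / 0.748 ≈ 0.3824
  upper = min{1, (1 − p₀)/p₁} = 0.538 / 0.748 ≈ 0.7193

0.382 ≤ PN ≤ 0.719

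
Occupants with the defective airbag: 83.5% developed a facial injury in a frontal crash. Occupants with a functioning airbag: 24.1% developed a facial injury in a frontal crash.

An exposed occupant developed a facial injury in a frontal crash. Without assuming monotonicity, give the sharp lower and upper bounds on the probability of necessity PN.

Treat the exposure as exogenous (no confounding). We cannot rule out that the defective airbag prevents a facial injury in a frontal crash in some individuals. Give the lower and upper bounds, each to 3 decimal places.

0.711 ≤ PN ≤ 0.909

p₁ = 0.835, p₀ = 0.241.
Under exogeneity alone the bounds on PN are max{0,(p₁−p₀)/p₁} ≤ PN ≤ min{1,(1−p₀)/p₁}.
  lower = (p₁ − p₀)/p₁ = 0.594 / 0.835 ≈ 0.7114
  upper = min{1, (1 − p₀)/p₁} = 0.759 / 0.835 ≈ 0.9090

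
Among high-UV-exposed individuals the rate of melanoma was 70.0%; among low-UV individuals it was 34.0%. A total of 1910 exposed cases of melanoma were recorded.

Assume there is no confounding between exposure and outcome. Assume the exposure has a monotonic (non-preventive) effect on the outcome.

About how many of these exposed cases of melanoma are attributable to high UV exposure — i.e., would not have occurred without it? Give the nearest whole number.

p₁ = 0.7, p₀ = 0.34.
PN = (p₁ − p₀)/p₁ = (0.7 − 0.34) / 0.7 ≈ 0.51429.
Attributable cases ≈ PN × (exposed cases) = 0.51429 × 1910 ≈ 982.29.

about 982 cases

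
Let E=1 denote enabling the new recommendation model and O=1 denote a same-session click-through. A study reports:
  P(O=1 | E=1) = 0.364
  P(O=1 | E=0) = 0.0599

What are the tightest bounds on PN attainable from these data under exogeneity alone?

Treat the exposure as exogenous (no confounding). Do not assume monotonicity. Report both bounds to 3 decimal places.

Let p₁ = 0.364, p₀ = 0.0599.
Under exogeneity alone the bounds on PN are max{0,(p₁−p₀)/p₁} ≤ PN ≤ min{1,(1−p₀)/p₁}.
  lower = (p₁ − p₀)/p₁ = 0.3041 / 0.364 ≈ 0.8354
  upper = min{1, (1 − p₀)/p₁} = 0.9401 / 0.364 ≈ 2.5827 → capped at 1

0.835 ≤ PN ≤ 1.000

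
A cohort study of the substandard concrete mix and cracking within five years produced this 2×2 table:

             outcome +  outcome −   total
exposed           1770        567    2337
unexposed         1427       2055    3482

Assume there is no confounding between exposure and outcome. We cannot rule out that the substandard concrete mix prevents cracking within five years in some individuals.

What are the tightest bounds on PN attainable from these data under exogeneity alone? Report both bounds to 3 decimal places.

p₁ = P(outcome | exposed) = 1770/2337 = 0.75738
p₀ = P(outcome | unexposed) = 1427/3482 = 0.40982
Under exogeneity alone the bounds on PN are max{0,(p₁−p₀)/p₁} ≤ PN ≤ min{1,(1−p₀)/p₁}.
  lower = (p₁ − p₀)/p₁ = 0.34756 / 0.75738 ≈ 0.4589
  upper = min{1, (1 − p₀)/p₁} = 0.59018 / 0.75738 ≈ 0.7792

0.459 ≤ PN ≤ 0.779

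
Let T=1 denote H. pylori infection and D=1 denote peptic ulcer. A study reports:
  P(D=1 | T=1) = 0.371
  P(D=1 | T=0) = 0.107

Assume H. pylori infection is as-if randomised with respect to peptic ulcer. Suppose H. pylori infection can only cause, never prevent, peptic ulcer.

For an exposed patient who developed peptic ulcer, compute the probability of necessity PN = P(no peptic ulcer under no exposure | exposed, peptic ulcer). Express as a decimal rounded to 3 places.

PN ≈ 0.712

Let p₁ = 0.371, p₀ = 0.107.
Under exogeneity and monotonicity, PN = (p₁ − p₀) / p₁.
PN = (0.371 − 0.107) / 0.371 = 0.264 / 0.371 ≈ 0.7116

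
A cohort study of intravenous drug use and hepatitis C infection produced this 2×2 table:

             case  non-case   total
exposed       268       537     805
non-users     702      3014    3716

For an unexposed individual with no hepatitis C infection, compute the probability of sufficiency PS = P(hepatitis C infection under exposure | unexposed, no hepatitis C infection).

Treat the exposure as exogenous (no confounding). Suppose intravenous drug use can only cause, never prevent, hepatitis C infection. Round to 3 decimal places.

p₁ = P(outcome | exposed) = 268/805 = 0.33292
p₀ = P(outcome | unexposed) = 702/3716 = 0.18891
Under exogeneity and monotonicity, PS = (p₁ − p₀)/(1 − p₀).
PS = (0.33292 − 0.18891) / 0.81109 ≈ 0.1775

PS ≈ 0.178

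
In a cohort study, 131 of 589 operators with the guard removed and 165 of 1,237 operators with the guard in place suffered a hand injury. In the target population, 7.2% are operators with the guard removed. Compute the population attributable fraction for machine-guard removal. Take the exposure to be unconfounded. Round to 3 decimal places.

PAF ≈ 0.046

p₁ = P(outcome | exposed) = 131/589 = 0.22241
p₀ = P(outcome | unexposed) = 165/1237 = 0.13339
Overall risk P(Y=1) = π·p₁ + (1−π)·p₀ = 0.072×0.22241 + 0.928×0.13339 = 0.1398.
Under exogeneity, PAF = [P(Y=1) − p₀] / P(Y=1).
PAF = (0.1398 − 0.13339) / 0.1398 ≈ 0.0459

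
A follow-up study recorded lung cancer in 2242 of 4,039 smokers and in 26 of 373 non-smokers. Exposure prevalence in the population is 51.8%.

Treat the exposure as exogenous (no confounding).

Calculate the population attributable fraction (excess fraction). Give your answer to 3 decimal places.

p₁ = P(outcome | exposed) = 2242/4039 = 0.55509
p₀ = P(outcome | unexposed) = 26/373 = 0.069705
Overall risk P(Y=1) = π·p₁ + (1−π)·p₀ = 0.518×0.55509 + 0.482×0.069705 = 0.32113.
Under exogeneity, PAF = [P(Y=1) − p₀] / P(Y=1).
PAF = (0.32113 − 0.069705) / 0.32113 ≈ 0.7829

PAF ≈ 0.783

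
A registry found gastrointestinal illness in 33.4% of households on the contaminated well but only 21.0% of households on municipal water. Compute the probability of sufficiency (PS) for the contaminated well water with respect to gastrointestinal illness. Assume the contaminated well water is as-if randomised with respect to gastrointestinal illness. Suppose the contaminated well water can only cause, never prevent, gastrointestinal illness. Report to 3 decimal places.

p₁ = 0.334, p₀ = 0.21.
Under exogeneity and monotonicity, PS = (p₁ − p₀) / (1 − p₀).
PS = (0.334 − 0.21) / (1 − 0.21) = 0.124 / 0.79 ≈ 0.1570

PS ≈ 0.157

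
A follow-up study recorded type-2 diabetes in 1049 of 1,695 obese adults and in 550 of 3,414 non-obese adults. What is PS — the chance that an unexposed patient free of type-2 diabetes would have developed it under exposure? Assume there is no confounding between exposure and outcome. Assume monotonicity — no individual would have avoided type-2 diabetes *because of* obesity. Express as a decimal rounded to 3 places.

PS ≈ 0.546

p₁ = P(outcome | exposed) = 1049/1695 = 0.61888
p₀ = P(outcome | unexposed) = 550/3414 = 0.1611
Under exogeneity and monotonicity, PS = (p₁ − p₀) / (1 − p₀).
PS = (0.61888 − 0.1611) / (1 − 0.1611) = 0.45778 / 0.8389 ≈ 0.5457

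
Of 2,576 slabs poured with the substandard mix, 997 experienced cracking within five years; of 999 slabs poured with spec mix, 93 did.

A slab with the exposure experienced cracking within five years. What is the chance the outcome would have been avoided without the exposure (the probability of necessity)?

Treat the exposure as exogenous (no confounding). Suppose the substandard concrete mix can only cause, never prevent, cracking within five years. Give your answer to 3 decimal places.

p₁ = P(outcome | exposed) = 997/2576 = 0.38703
p₀ = P(outcome | unexposed) = 93/999 = 0.093093
Under exogeneity and monotonicity, PN = (p₁ − p₀) / p₁.
PN = (0.38703 − 0.093093) / 0.38703 = 0.29394 / 0.38703 ≈ 0.7595

PN ≈ 0.759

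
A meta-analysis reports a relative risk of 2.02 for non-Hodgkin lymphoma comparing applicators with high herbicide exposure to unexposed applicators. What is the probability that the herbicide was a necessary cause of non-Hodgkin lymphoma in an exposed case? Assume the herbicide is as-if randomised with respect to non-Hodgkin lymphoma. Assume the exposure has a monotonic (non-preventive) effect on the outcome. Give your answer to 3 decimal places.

PN ≈ 0.505

Under exogeneity and monotonicity, PN = (RR − 1) / RR = 1 − 1/RR.
PN = (2.02 − 1) / 2.02 = 1.02 / 2.02 ≈ 0.5050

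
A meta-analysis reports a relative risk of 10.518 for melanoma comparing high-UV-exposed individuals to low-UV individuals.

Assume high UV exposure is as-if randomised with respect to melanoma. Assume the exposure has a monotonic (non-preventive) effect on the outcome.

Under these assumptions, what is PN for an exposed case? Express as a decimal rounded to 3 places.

Under exogeneity and monotonicity, PN = (RR − 1) / RR = 1 − 1/RR.
PN = (10.518 − 1) / 10.518 = 9.518 / 10.518 ≈ 0.9049

PN ≈ 0.905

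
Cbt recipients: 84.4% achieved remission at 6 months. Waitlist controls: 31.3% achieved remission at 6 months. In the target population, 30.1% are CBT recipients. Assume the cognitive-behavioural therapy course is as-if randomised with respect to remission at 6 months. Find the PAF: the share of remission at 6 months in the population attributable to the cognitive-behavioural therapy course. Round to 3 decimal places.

PAF ≈ 0.338

p₁ = 0.844, p₀ = 0.313.
Overall risk P(Y=1) = π·p₁ + (1−π)·p₀ = 0.301×0.844 + 0.699×0.313 = 0.47283.
Under exogeneity, PAF = [P(Y=1) − p₀] / P(Y=1).
PAF = (0.47283 − 0.313) / 0.47283 ≈ 0.3380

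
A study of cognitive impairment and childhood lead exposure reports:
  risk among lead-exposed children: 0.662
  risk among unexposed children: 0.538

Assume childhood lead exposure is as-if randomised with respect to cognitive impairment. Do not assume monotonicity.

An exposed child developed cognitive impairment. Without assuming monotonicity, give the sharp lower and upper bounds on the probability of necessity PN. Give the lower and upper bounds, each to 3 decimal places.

Let p₁ = 0.662, p₀ = 0.538.
Under exogeneity alone the bounds on PN are max{0,(p₁−p₀)/p₁} ≤ PN ≤ min{1,(1−p₀)/p₁}.
  lower = (p₁ − p₀)/p₁ = 0.124 / 0.662 ≈ 0.1873
  upper = min{1, (1 − p₀)/p₁} = 0.462 / 0.662 ≈ 0.6979

0.187 ≤ PN ≤ 0.698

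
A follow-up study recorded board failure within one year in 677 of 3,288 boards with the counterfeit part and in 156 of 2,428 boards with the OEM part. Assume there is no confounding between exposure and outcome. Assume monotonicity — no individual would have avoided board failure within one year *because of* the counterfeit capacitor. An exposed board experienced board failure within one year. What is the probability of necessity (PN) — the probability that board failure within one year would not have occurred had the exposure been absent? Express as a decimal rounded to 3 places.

p₁ = P(outcome | exposed) = 677/3288 = 0.2059
p₀ = P(outcome | unexposed) = 156/2428 = 0.06425
Under exogeneity and monotonicity, PN = (p₁ − p₀) / p₁.
PN = (0.2059 − 0.06425) / 0.2059 = 0.14165 / 0.2059 ≈ 0.6880

PN ≈ 0.688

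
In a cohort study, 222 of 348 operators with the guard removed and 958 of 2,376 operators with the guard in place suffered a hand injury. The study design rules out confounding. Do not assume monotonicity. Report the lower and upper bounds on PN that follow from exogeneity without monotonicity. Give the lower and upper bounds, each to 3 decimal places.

p₁ = P(outcome | exposed) = 222/348 = 0.63793
p₀ = P(outcome | unexposed) = 958/2376 = 0.4032
Under exogeneity alone the bounds on PN are max{0,(p₁−p₀)/p₁} ≤ PN ≤ min{1,(1−p₀)/p₁}.
  lower = (p₁ − p₀)/p₁ = 0.23473 / 0.63793 ≈ 0.3680
  upper = min{1, (1 − p₀)/p₁} = 0.5968 / 0.63793 ≈ 0.9355

0.368 ≤ PN ≤ 0.936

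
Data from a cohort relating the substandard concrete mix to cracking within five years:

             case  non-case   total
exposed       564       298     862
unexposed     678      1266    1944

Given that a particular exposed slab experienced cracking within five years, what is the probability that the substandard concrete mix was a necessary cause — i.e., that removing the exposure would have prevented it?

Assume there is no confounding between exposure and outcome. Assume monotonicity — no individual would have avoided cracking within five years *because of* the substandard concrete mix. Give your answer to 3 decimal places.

PN ≈ 0.467

p₁ = P(outcome | exposed) = 564/862 = 0.65429
p₀ = P(outcome | unexposed) = 678/1944 = 0.34877
Under exogeneity and monotonicity, PN = (p₁ − p₀)/p₁.
PN = (0.65429 − 0.34877) / 0.65429 ≈ 0.4670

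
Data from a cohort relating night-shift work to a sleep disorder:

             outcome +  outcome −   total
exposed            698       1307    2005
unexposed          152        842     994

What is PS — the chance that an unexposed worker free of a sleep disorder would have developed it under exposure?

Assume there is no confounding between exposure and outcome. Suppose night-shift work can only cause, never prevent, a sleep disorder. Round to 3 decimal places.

PS ≈ 0.230

p₁ = P(outcome | exposed) = 698/2005 = 0.34813
p₀ = P(outcome | unexposed) = 152/994 = 0.15292
Under exogeneity and monotonicity, PS = (p₁ − p₀)/(1 − p₀).
PS = (0.34813 − 0.15292) / 0.84708 ≈ 0.2305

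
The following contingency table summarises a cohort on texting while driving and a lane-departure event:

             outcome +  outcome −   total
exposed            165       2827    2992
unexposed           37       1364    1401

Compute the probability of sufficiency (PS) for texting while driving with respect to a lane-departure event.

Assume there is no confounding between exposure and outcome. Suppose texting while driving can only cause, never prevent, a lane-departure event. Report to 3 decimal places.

p₁ = P(outcome | exposed) = 165/2992 = 0.055147
p₀ = P(outcome | unexposed) = 37/1401 = 0.02641
Under exogeneity and monotonicity, PS = (p₁ − p₀) / (1 − p₀).
PS = (0.055147 − 0.02641) / (1 − 0.02641) = 0.028737 / 0.97359 ≈ 0.0295

PS ≈ 0.030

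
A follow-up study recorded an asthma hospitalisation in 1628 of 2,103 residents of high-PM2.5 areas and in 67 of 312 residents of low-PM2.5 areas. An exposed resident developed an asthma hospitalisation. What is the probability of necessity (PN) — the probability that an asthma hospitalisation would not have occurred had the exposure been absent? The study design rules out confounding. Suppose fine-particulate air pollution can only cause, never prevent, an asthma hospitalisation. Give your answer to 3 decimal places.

p₁ = P(outcome | exposed) = 1628/2103 = 0.77413
p₀ = P(outcome | unexposed) = 67/312 = 0.21474
Under exogeneity and monotonicity, PN = (p₁ − p₀) / p₁.
PN = (0.77413 − 0.21474) / 0.77413 = 0.55939 / 0.77413 ≈ 0.7226

PN ≈ 0.723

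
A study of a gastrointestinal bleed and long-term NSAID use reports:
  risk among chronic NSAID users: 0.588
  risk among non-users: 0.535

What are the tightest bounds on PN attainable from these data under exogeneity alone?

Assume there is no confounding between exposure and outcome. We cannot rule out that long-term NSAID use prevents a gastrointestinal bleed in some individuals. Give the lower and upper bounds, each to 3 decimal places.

0.090 ≤ PN ≤ 0.791

Let p₁ = 0.588, p₀ = 0.535.
Under exogeneity alone the bounds on PN are max{0,(p₁−p₀)/p₁} ≤ PN ≤ min{1,(1−p₀)/p₁}.
  lower = (p₁ − p₀)/p₁ = 0.053 / 0.588 ≈ 0.0901
  upper = min{1, (1 − p₀)/p₁} = 0.465 / 0.588 ≈ 0.7908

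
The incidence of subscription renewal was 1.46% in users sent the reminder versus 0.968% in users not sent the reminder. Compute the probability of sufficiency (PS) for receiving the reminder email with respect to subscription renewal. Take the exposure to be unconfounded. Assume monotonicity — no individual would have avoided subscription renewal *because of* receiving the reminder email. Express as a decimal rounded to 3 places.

PS ≈ 0.005

p₁ = 0.0146, p₀ = 0.00968.
Under exogeneity and monotonicity, PS = (p₁ − p₀) / (1 − p₀).
PS = (0.0146 − 0.00968) / (1 − 0.00968) = 0.00492 / 0.99032 ≈ 0.0050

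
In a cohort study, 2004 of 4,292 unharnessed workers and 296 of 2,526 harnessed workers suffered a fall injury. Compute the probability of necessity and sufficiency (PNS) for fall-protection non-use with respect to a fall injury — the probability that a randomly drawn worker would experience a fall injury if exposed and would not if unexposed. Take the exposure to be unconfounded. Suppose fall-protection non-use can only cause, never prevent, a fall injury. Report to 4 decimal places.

p₁ = P(outcome | exposed) = 2004/4292 = 0.46692
p₀ = P(outcome | unexposed) = 296/2526 = 0.11718
Under exogeneity and monotonicity, PNS = p₁ − p₀.
PNS = 0.46692 − 0.11718 = 0.34973

PNS ≈ 0.3497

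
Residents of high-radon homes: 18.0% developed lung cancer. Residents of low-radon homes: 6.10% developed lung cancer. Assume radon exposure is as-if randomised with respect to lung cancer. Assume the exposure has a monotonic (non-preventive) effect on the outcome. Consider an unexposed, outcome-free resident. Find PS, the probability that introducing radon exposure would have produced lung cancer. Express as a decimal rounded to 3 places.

PS ≈ 0.127

p₁ = 0.18, p₀ = 0.061.
Under exogeneity and monotonicity, PS = (p₁ − p₀) / (1 − p₀).
PS = (0.18 − 0.061) / (1 − 0.061) = 0.119 / 0.939 ≈ 0.1267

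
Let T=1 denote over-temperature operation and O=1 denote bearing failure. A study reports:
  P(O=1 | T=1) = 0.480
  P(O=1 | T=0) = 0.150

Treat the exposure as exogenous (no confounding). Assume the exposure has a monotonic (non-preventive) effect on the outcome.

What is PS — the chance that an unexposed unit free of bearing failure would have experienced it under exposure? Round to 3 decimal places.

PS ≈ 0.388

Let p₁ = 0.48, p₀ = 0.15.
Under exogeneity and monotonicity, PS = (p₁ − p₀) / (1 − p₀).
PS = (0.48 − 0.15) / (1 − 0.15) = 0.33 / 0.85 ≈ 0.3882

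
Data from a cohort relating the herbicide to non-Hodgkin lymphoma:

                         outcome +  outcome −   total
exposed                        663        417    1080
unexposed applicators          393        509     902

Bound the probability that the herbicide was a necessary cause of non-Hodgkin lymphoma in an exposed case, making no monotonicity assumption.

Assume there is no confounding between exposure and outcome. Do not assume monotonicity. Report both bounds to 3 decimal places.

p₁ = P(outcome | exposed) = 663/1080 = 0.61389
p₀ = P(outcome | unexposed) = 393/902 = 0.4357
Under exogeneity alone the bounds on PN are max{0,(p₁−p₀)/p₁} ≤ PN ≤ min{1,(1−p₀)/p₁}.
  lower = (p₁ − p₀)/p₁ = 0.17819 / 0.61389 ≈ 0.2903
  upper = min{1, (1 − p₀)/p₁} = 0.5643 / 0.61389 ≈ 0.9192

0.290 ≤ PN ≤ 0.919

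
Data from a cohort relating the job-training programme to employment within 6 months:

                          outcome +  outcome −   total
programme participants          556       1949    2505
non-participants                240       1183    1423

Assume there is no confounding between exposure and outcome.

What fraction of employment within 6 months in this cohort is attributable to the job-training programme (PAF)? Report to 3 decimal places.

p₁ = P(outcome | exposed) = 556/2505 = 0.22196
p₀ = P(outcome | unexposed) = 240/1423 = 0.16866
Exposure prevalence π = 2505/3928 = 0.63773; overall risk P(Y=1) = 0.20265.
Under exogeneity, PAF = [P(Y=1) − p₀]/P(Y=1).
PAF = (0.20265 − 0.16866) / 0.20265 ≈ 0.1677

PAF ≈ 0.168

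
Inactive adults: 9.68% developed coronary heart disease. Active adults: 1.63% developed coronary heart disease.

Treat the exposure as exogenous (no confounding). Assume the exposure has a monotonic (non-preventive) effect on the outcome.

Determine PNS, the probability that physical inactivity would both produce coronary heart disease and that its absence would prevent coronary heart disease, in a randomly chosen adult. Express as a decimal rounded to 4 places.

p₁ = 0.0968, p₀ = 0.0163.
Under exogeneity and monotonicity, PNS = p₁ − p₀.
PNS = 0.0968 − 0.0163 = 0.0805

PNS ≈ 0.0805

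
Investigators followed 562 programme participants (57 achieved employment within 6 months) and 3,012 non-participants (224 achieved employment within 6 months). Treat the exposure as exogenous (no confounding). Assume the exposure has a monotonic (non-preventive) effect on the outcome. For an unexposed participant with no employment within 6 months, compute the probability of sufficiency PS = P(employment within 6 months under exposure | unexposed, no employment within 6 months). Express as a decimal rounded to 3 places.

PS ≈ 0.029

p₁ = P(outcome | exposed) = 57/562 = 0.10142
p₀ = P(outcome | unexposed) = 224/3012 = 0.074369
Under exogeneity and monotonicity, PS = (p₁ − p₀) / (1 − p₀).
PS = (0.10142 − 0.074369) / (1 − 0.074369) = 0.027054 / 0.92563 ≈ 0.0292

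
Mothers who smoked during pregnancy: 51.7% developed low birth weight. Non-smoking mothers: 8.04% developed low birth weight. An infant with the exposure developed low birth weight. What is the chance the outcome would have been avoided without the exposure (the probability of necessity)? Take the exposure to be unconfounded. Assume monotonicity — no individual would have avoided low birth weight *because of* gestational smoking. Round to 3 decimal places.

p₁ = 0.517, p₀ = 0.0804.
Under exogeneity and monotonicity, PN = (p₁ − p₀) / p₁.
PN = (0.517 − 0.0804) / 0.517 = 0.4366 / 0.517 ≈ 0.8445

PN ≈ 0.844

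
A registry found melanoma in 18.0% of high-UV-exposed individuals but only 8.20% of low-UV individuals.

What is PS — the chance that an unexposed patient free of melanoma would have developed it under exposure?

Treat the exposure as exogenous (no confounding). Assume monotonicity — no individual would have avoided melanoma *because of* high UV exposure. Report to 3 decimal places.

PS ≈ 0.107

p₁ = 0.18, p₀ = 0.082.
Under exogeneity and monotonicity, PS = (p₁ − p₀) / (1 − p₀).
PS = (0.18 − 0.082) / (1 − 0.082) = 0.098 / 0.918 ≈ 0.1068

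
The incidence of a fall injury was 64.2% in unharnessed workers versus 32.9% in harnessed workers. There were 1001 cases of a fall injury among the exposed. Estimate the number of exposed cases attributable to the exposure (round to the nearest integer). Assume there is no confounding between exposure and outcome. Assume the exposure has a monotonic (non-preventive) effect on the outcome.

about 488 cases

p₁ = 0.642, p₀ = 0.329.
PN = (p₁ − p₀)/p₁ = (0.642 − 0.329) / 0.642 ≈ 0.48754.
Attributable cases ≈ PN × (exposed cases) = 0.48754 × 1001 ≈ 488.03.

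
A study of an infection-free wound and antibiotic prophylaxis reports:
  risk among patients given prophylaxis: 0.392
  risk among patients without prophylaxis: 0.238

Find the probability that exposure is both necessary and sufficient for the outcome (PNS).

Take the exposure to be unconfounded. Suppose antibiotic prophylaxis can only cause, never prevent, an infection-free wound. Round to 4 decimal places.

Let p₁ = 0.392, p₀ = 0.238.
Under exogeneity and monotonicity, PNS = p₁ − p₀.
PNS = 0.392 − 0.238 = 0.154

PNS ≈ 0.1540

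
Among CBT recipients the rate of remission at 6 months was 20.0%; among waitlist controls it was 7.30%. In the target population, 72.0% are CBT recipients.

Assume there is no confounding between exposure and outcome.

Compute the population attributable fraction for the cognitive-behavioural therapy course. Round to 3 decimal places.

p₁ = 0.2, p₀ = 0.073.
Overall risk P(Y=1) = π·p₁ + (1−π)·p₀ = 0.72×0.2 + 0.28×0.073 = 0.16444.
Under exogeneity, PAF = [P(Y=1) − p₀] / P(Y=1).
PAF = (0.16444 − 0.073) / 0.16444 ≈ 0.5561

PAF ≈ 0.556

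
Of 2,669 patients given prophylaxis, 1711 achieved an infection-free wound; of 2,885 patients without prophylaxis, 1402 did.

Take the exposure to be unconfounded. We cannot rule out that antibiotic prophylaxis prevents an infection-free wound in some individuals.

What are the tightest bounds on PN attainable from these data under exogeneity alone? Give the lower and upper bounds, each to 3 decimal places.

p₁ = P(outcome | exposed) = 1711/2669 = 0.64106
p₀ = P(outcome | unexposed) = 1402/2885 = 0.48596
Under exogeneity alone the bounds on PN are max{0,(p₁−p₀)/p₁} ≤ PN ≤ min{1,(1−p₀)/p₁}.
  lower = (p₁ − p₀)/p₁ = 0.1551 / 0.64106 ≈ 0.2419
  upper = min{1, (1 − p₀)/p₁} = 0.51404 / 0.64106 ≈ 0.8019

0.242 ≤ PN ≤ 0.802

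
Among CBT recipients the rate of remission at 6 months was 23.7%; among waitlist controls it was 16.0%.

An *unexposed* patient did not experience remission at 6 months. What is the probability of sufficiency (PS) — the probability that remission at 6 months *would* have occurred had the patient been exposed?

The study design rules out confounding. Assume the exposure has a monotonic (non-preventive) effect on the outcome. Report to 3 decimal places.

p₁ = 0.237, p₀ = 0.16.
Under exogeneity and monotonicity, PS = (p₁ − p₀) / (1 − p₀).
PS = (0.237 − 0.16) / (1 − 0.16) = 0.077 / 0.84 ≈ 0.0917

PS ≈ 0.092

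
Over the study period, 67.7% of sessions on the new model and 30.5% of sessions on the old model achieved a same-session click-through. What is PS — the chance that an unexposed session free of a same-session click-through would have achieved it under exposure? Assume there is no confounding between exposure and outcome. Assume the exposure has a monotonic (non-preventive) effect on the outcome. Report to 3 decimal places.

p₁ = 0.677, p₀ = 0.305.
Under exogeneity and monotonicity, PS = (p₁ − p₀) / (1 − p₀).
PS = (0.677 − 0.305) / (1 − 0.305) = 0.372 / 0.695 ≈ 0.5353

PS ≈ 0.535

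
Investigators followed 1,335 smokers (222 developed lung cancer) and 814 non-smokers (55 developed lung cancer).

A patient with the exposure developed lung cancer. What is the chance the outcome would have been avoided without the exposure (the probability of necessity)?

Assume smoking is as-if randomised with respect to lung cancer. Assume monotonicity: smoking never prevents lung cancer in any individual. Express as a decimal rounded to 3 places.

PN ≈ 0.594

p₁ = P(outcome | exposed) = 222/1335 = 0.16629
p₀ = P(outcome | unexposed) = 55/814 = 0.067568
Under exogeneity and monotonicity, PN = (p₁ − p₀) / p₁.
PN = (0.16629 − 0.067568) / 0.16629 = 0.098725 / 0.16629 ≈ 0.5937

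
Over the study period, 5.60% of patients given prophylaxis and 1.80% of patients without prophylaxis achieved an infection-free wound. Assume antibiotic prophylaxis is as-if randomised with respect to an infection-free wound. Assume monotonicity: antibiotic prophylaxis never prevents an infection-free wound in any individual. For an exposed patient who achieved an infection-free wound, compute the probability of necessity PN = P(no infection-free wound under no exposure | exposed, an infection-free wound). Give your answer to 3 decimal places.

p₁ = 0.056, p₀ = 0.018.
Under exogeneity and monotonicity, PN = (p₁ − p₀) / p₁.
PN = (0.056 − 0.018) / 0.056 = 0.038 / 0.056 ≈ 0.6786

PN ≈ 0.679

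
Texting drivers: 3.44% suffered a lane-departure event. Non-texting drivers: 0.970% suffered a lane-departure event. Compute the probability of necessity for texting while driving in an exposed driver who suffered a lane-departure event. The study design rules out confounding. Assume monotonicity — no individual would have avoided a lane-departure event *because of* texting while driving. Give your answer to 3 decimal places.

PN ≈ 0.718

p₁ = 0.0344, p₀ = 0.0097.
Under exogeneity and monotonicity, PN = (p₁ − p₀) / p₁.
PN = (0.0344 − 0.0097) / 0.0344 = 0.0247 / 0.0344 ≈ 0.7180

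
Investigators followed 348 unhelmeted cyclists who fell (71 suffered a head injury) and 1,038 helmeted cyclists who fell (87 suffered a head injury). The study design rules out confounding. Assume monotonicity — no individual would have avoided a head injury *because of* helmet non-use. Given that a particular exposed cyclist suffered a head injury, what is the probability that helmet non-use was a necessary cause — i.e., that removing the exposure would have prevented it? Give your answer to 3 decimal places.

p₁ = P(outcome | exposed) = 71/348 = 0.20402
p₀ = P(outcome | unexposed) = 87/1038 = 0.083815
Under exogeneity and monotonicity, PN = (p₁ − p₀) / p₁.
PN = (0.20402 − 0.083815) / 0.20402 = 0.12021 / 0.20402 ≈ 0.5892

PN ≈ 0.589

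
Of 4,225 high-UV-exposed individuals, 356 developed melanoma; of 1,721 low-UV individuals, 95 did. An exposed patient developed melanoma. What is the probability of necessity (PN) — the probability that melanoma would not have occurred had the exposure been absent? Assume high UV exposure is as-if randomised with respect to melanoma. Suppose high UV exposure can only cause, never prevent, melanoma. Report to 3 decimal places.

PN ≈ 0.345

p₁ = P(outcome | exposed) = 356/4225 = 0.08426
p₀ = P(outcome | unexposed) = 95/1721 = 0.0552
Under exogeneity and monotonicity, PN = (p₁ − p₀) / p₁.
PN = (0.08426 − 0.0552) / 0.08426 = 0.02906 / 0.08426 ≈ 0.3449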